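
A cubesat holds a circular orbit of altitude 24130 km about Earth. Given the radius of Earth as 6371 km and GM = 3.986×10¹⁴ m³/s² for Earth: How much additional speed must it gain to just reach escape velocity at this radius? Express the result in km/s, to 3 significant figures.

r = 6371 + 24130 = 30501 km = 3.0501×10⁷ m.
Circular speed v_c = √(μ/r) = 3615 m/s.
Escape speed v_esc = √(2μ/r) = √2 × v_c = 5112 m/s.
Δv = v_esc − v_c = 1497 m/s = 1.497 km/s.

Δv ≈ 1.50 km/s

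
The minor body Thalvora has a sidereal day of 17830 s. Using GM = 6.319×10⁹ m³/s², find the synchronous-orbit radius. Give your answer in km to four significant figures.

r_sync ≈ 370.6 km

A synchronous orbit has period T, so by Kepler's third law a = (μT²/4π²)^(1/3).
μT²/4π² = 6.319×10⁹ × (1.783×10⁴)² / 39.48 = 5.089×10¹⁶ m³.
a = 3.706×10⁵ m = 370.56 km.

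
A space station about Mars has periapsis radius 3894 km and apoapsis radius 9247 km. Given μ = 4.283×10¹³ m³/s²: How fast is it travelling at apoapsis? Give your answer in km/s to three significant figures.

Semi-major axis a = (r_p + r_a)/2 = 6570.5 km = 6.570×10⁶ m.
Vis-viva: v² = μ(2/r − 1/a) = 4.283×10¹³ × (2.163×10⁻⁷ − 1.522×10⁻⁷) = 2.745×10⁶ m²/s².
v = 1657 m/s = 1.657 km/s.

v ≈ 1.66 km/s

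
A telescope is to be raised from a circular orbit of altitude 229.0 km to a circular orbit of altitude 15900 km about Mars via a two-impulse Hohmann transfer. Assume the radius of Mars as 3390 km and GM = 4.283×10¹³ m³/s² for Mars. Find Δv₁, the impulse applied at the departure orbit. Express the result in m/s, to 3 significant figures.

r₁ = 3390 + 229.0 = 3619.0 km = 3.6190×10⁶ m.
r₂ = 3390 + 15900 = 19290 km = 1.9290×10⁷ m.
Transfer ellipse a_t = (r₁ + r₂)/2 = 1.145×10⁷ m.
At r₁: circular v_c1 = √(μ/r₁) = 3440 m/s; transfer-periapsis v_p = √[μ(2/r₁ − 1/a_t)] = 4464 m/s.
Δv₁ = v_p − v_c1 = 1024 m/s.

Δv ≈ 1020 m/s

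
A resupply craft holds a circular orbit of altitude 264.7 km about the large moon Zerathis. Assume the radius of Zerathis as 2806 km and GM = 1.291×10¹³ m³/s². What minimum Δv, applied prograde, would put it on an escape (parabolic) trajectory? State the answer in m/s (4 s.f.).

r = 2806 + 264.7 = 3070.7 km = 3.0707×10⁶ m.
Circular speed v_c = √(μ/r) = 2050 m/s.
Escape speed v_esc = √(2μ/r) = √2 × v_c = 2900 m/s.
Δv = v_esc − v_c = 849.3 m/s.

Δv ≈ 849.3 m/s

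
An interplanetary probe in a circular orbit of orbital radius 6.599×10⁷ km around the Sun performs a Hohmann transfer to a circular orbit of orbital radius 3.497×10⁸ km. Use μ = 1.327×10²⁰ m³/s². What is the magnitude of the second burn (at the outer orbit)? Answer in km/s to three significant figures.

r₁ = 6.599×10⁷ km = 6.599×10¹⁰ m.
r₂ = 3.497×10⁸ km = 3.497×10¹¹ m.
Transfer ellipse a_t = (r₁ + r₂)/2 = 2.078×10¹¹ m.
At r₁: circular v_c1 = √(μ/r₁) = 44840 m/s; transfer-perihelion v_p = √[μ(2/r₁ − 1/a_t)] = 58170 m/s.
At r₂: circular v_c2 = √(μ/r₂) = 19480 m/s; transfer-aphelion v_a = √[μ(2/r₂ − 1/a_t)] = 10980 m/s.
Δv₂ = v_c2 − v_a = 8504 m/s.
= 8.504 km/s.

Δv ≈ 8.50 km/s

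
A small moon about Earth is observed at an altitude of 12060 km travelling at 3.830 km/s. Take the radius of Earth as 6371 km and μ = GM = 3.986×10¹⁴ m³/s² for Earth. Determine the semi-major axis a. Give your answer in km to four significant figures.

r = 6371 + 12060 = 18431 km = 1.843×10⁷ m.
Specific orbital energy ε = v²/2 − μ/r = (3830)²/2 − 3.986×10¹⁴/1.843×10⁷ = -1.429×10⁷ J/kg.
Since ε = −μ/(2a), a = −μ/(2ε) = 1.394×10⁷ m = 13945 km.

a ≈ 13940 km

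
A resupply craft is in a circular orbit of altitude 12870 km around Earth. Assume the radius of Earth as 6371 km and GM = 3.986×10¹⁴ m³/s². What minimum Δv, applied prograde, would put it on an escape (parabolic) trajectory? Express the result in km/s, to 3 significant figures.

r = 6371 + 12870 = 19241 km = 1.9241×10⁷ m.
Circular speed v_c = √(μ/r) = 4552 m/s.
Escape speed v_esc = √(2μ/r) = √2 × v_c = 6437 m/s.
Δv = v_esc − v_c = 1885 m/s = 1.885 km/s.

Δv ≈ 1.89 km/s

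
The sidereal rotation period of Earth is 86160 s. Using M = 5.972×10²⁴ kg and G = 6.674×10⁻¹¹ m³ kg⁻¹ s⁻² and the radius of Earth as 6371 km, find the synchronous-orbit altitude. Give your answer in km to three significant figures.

μ = GM = 6.674×10⁻¹¹ × 5.972×10²⁴ = 3.986×10¹⁴ m³/s².
A synchronous orbit has period T, so by Kepler's third law a = (μT²/4π²)^(1/3).
μT²/4π² = 3.986×10¹⁴ × (8.616×10⁴)² / 39.48 = 7.495×10²² m³.
a = 4.216×10⁷ m = 42162 km.
Altitude h = a − R = 42162 − 6371 = 35791 km.

h_sync ≈ 35800 km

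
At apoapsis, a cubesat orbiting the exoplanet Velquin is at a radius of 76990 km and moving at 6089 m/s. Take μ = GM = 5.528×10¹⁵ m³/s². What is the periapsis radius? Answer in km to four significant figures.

r_a = 7.699×10⁷ m.
Specific energy ε = v²/2 − μ/r = -5.326×10⁷ J/kg, so a = −μ/(2ε) = 5.189×10⁷ m.
The apsides satisfy r_p + r_a = 2a, so the periapsis radius is 2a − r_a = 2.680×10⁷ m = 26796 km.

periapsis radius ≈ 26800 km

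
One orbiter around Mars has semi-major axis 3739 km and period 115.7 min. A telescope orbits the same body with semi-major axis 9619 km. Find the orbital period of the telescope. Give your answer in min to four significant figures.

Kepler's third law: T² ∝ a³, so T₂ = T₁ (a₂/a₁)^(3/2).
a₂/a₁ = 2.573, (a₂/a₁)^(3/2) = 4.126.
T₂ = 115.7 × 4.126 = 477.4 min.

T₂ ≈ 477.4 min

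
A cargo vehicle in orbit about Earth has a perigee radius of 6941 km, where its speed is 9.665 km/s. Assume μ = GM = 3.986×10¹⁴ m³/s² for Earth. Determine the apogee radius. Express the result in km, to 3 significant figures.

r_p = 6.941×10⁶ m.
Specific energy ε = v²/2 − μ/r = -1.072×10⁷ J/kg, so a = −μ/(2ε) = 1.859×10⁷ m.
The apsides satisfy r_p + r_a = 2a, so the apogee radius is 2a − r_p = 3.024×10⁷ m = 30239 km.

apogee radius ≈ 30200 km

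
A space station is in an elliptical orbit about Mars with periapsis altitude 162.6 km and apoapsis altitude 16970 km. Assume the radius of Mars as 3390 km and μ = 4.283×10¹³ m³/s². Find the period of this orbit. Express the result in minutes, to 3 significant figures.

T ≈ 662 minutes

r_p = 3390 + 162.6 = 3552.6 km = 3.5526×10⁶ m.
r_a = 3390 + 16970 = 20360 km = 2.0360×10⁷ m.
Semi-major axis a = (r_p + r_a)/2 = (3552.6 + 20360)/2 = 11956 km = 1.196×10⁷ m.
By Kepler's third law T = 2π√(a³/μ) = 2π × 6.317×10³ = 3.969×10⁴ s.
= 661.5 minutes.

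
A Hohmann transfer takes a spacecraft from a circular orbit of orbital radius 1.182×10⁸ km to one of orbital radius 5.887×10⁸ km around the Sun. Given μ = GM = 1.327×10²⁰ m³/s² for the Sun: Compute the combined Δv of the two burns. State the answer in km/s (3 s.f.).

Δv_total ≈ 16.1 km/s

r₁ = 1.182×10⁸ km = 1.182×10¹¹ m.
r₂ = 5.887×10⁸ km = 5.887×10¹¹ m.
Transfer ellipse a_t = (r₁ + r₂)/2 = 3.534×10¹¹ m.
At r₁: circular v_c1 = √(μ/r₁) = 33510 m/s; transfer-perihelion v_p = √[μ(2/r₁ − 1/a_t)] = 43240 m/s.
Δv₁ = v_p − v_c1 = 9736 m/s.
At r₂: circular v_c2 = √(μ/r₂) = 15010 m/s; transfer-aphelion v_a = √[μ(2/r₂ − 1/a_t)] = 8682 m/s.
Δv₂ = v_c2 − v_a = 6331 m/s.
Total Δv = Δv₁ + Δv₂ = 16070 m/s = 16.07 km/s.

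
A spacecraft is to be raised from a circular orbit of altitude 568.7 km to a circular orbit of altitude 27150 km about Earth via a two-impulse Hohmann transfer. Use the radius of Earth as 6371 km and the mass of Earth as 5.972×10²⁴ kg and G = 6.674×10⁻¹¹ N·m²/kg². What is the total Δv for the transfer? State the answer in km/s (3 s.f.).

Δv_total ≈ 3.61 km/s

μ = GM = 6.674×10⁻¹¹ × 5.972×10²⁴ = 3.986×10¹⁴ m³/s².
r₁ = 6371 + 568.7 = 6939.7 km = 6.9397×10⁶ m.
r₂ = 6371 + 27150 = 33521 km = 3.3521×10⁷ m.
Transfer ellipse a_t = (r₁ + r₂)/2 = 2.023×10⁷ m.
At r₁: circular v_c1 = √(μ/r₁) = 7578 m/s; transfer-perigee v_p = √[μ(2/r₁ − 1/a_t)] = 9755 m/s.
Δv₁ = v_p − v_c1 = 2177 m/s.
At r₂: circular v_c2 = √(μ/r₂) = 3448 m/s; transfer-apogee v_a = √[μ(2/r₂ − 1/a_t)] = 2020 m/s.
Δv₂ = v_c2 − v_a = 1429 m/s.
Total Δv = Δv₁ + Δv₂ = 3605 m/s = 3.605 km/s.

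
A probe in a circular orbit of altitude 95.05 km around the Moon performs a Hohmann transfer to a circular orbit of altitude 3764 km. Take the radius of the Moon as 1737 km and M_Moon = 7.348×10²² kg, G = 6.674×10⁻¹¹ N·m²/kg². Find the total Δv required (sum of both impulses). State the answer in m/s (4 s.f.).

μ = GM = 6.674×10⁻¹¹ × 7.348×10²² = 4.904×10¹² m³/s².
r₁ = 1737 + 95.05 = 1832.0 km = 1.8320×10⁶ m.
r₂ = 1737 + 3764 = 5501.0 km = 5.5010×10⁶ m.
Transfer ellipse a_t = (r₁ + r₂)/2 = 3.667×10⁶ m.
At r₁: circular v_c1 = √(μ/r₁) = 1636 m/s; transfer-perilune v_p = √[μ(2/r₁ − 1/a_t)] = 2004 m/s.
Δv₁ = v_p − v_c1 = 367.9 m/s.
At r₂: circular v_c2 = √(μ/r₂) = 944.2 m/s; transfer-apolune v_a = √[μ(2/r₂ − 1/a_t)] = 667.4 m/s.
Δv₂ = v_c2 − v_a = 276.8 m/s.
Total Δv = Δv₁ + Δv₂ = 644.7 m/s.

Δv_total ≈ 644.7 m/s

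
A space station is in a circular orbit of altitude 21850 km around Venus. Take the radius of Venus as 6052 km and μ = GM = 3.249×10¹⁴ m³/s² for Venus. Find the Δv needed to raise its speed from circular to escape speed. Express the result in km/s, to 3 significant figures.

Δv ≈ 1.41 km/s

r = 6052 + 21850 = 27902 km = 2.7902×10⁷ m.
Circular speed v_c = √(μ/r) = 3412 m/s.
Escape speed v_esc = √(2μ/r) = √2 × v_c = 4826 m/s.
Δv = v_esc − v_c = 1413 m/s = 1.413 km/s.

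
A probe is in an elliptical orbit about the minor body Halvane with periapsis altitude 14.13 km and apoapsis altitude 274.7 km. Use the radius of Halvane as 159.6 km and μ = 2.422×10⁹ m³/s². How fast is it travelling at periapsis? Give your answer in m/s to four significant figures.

v ≈ 141.1 m/s

r_p = 159.6 + 14.13 = 173.73 km = 1.7373×10⁵ m.
r_a = 159.6 + 274.7 = 434.30 km = 4.3430×10⁵ m.
Semi-major axis a = (r_p + r_a)/2 = 304.01 km = 3.040×10⁵ m.
Vis-viva: v² = μ(2/r − 1/a) = 2.422×10⁹ × (1.151×10⁻⁵ − 3.289×10⁻⁶) = 1.992×10⁴ m²/s².
v = 141.1 m/s.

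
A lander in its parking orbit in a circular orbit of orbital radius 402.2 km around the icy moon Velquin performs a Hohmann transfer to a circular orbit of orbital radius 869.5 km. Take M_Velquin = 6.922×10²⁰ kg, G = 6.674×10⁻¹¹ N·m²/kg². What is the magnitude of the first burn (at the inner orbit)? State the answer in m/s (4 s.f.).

Δv ≈ 57.41 m/s

μ = GM = 6.674×10⁻¹¹ × 6.922×10²⁰ = 4.620×10¹⁰ m³/s².
r₁ = 402.2 km = 4.022×10⁵ m.
r₂ = 869.5 km = 8.695×10⁵ m.
Transfer ellipse a_t = (r₁ + r₂)/2 = 6.358×10⁵ m.
At r₁: circular v_c1 = √(μ/r₁) = 338.9 m/s; transfer-periapsis v_p = √[μ(2/r₁ − 1/a_t)] = 396.3 m/s.
Δv₁ = v_p − v_c1 = 57.41 m/s.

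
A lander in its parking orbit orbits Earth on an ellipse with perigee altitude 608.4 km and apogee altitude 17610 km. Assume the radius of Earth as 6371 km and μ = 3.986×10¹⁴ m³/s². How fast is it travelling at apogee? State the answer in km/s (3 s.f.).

r_p = 6371 + 608.4 = 6979.4 km = 6.9794×10⁶ m.
r_a = 6371 + 17610 = 23981 km = 2.3981×10⁷ m.
Semi-major axis a = (r_p + r_a)/2 = 15480 km = 1.548×10⁷ m.
Vis-viva: v² = μ(2/r − 1/a) = 3.986×10¹⁴ × (8.340×10⁻⁸ − 6.460×10⁻⁸) = 7.494×10⁶ m²/s².
v = 2738 m/s = 2.738 km/s.

v ≈ 2.74 km/s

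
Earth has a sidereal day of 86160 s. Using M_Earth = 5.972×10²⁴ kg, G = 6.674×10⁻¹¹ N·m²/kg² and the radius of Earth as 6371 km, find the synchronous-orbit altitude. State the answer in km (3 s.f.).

μ = GM = 6.674×10⁻¹¹ × 5.972×10²⁴ = 3.986×10¹⁴ m³/s².
A synchronous orbit has period T, so by Kepler's third law a = (μT²/4π²)^(1/3).
μT²/4π² = 3.986×10¹⁴ × (8.616×10⁴)² / 39.48 = 7.495×10²² m³.
a = 4.216×10⁷ m = 42162 km.
Altitude h = a − R = 42162 − 6371 = 35791 km.

h_sync ≈ 35800 km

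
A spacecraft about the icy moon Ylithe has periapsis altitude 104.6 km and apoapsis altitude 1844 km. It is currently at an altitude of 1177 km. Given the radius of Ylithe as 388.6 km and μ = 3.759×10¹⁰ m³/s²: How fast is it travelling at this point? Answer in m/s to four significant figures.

v ≈ 143.0 m/s

r_p = 388.6 + 104.6 = 493.20 km = 4.9320×10⁵ m.
r_a = 388.6 + 1844 = 2232.6 km = 2.2326×10⁶ m.
r = 388.6 + 1177 = 1565.6 km = 1.566×10⁶ m.
Semi-major axis a = (r_p + r_a)/2 = 1362.9 km = 1.363×10⁶ m.
Vis-viva: v² = μ(2/r − 1/a) = 3.759×10¹⁰ × (1.277×10⁻⁶ − 7.337×10⁻⁷) = 2.044×10⁴ m²/s².
v = 143.0 m/s.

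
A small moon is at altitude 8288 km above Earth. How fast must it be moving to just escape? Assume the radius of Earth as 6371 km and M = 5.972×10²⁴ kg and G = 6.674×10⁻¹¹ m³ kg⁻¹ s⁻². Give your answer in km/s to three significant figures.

μ = GM = 6.674×10⁻¹¹ × 5.972×10²⁴ = 3.986×10¹⁴ m³/s².
r = 6371 + 8288 = 14659 km = 1.4659×10⁷ m.
Escape speed v_esc = √(2μ/r) = √(2 × 3.986×10¹⁴ / 1.466×10⁷) = √(5.438×10⁷) = 7374 m/s.
= 7.374 km/s.

v_esc ≈ 7.37 km/s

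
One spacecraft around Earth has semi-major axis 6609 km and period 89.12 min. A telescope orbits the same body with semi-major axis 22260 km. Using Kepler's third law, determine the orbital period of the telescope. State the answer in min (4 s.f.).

T₂ ≈ 550.9 min

Kepler's third law: T² ∝ a³, so T₂ = T₁ (a₂/a₁)^(3/2).
a₂/a₁ = 3.368, (a₂/a₁)^(3/2) = 6.181.
T₂ = 89.12 × 6.181 = 550.9 min.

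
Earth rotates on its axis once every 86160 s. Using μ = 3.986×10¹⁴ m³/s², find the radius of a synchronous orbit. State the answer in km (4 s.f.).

r_sync ≈ 42160 km

A synchronous orbit has period T, so by Kepler's third law a = (μT²/4π²)^(1/3).
μT²/4π² = 3.986×10¹⁴ × (8.616×10⁴)² / 39.48 = 7.495×10²² m³.
a = 4.216×10⁷ m = 42163 km.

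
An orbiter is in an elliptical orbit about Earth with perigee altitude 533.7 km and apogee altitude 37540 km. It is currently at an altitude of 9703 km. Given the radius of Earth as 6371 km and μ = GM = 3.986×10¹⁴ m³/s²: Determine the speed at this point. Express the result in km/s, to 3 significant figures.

r_p = 6371 + 533.7 = 6904.7 km = 6.9047×10⁶ m.
r_a = 6371 + 37540 = 43911 km = 4.3911×10⁷ m.
r = 6371 + 9703 = 16074 km = 1.607×10⁷ m.
Semi-major axis a = (r_p + r_a)/2 = 25408 km = 2.541×10⁷ m.
Vis-viva: v² = μ(2/r − 1/a) = 3.986×10¹⁴ × (1.244×10⁻⁷ − 3.936×10⁻⁸) = 3.391×10⁷ m²/s².
v = 5823 m/s = 5.823 km/s.

v ≈ 5.82 km/s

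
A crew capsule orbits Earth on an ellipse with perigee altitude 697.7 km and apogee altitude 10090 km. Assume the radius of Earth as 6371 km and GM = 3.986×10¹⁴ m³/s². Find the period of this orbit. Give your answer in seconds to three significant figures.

T ≈ 12700 seconds

r_p = 6371 + 697.7 = 7068.7 km = 7.0687×10⁶ m.
r_a = 6371 + 10090 = 16461 km = 1.6461×10⁷ m.
Semi-major axis a = (r_p + r_a)/2 = (7068.7 + 16461)/2 = 11765 km = 1.176×10⁷ m.
By Kepler's third law T = 2π√(a³/μ) = 2π × 2.021×10³ = 1.270×10⁴ s.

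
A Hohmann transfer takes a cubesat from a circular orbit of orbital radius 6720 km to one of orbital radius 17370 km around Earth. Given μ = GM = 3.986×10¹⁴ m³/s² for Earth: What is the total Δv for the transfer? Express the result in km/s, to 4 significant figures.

r₁ = 6720 km = 6.720×10⁶ m.
r₂ = 17370 km = 1.737×10⁷ m.
Transfer ellipse a_t = (r₁ + r₂)/2 = 1.204×10⁷ m.
At r₁: circular v_c1 = √(μ/r₁) = 7702 m/s; transfer-perigee v_p = √[μ(2/r₁ − 1/a_t)] = 9249 m/s.
Δv₁ = v_p − v_c1 = 1547 m/s.
At r₂: circular v_c2 = √(μ/r₂) = 4790 m/s; transfer-apogee v_a = √[μ(2/r₂ − 1/a_t)] = 3578 m/s.
Δv₂ = v_c2 − v_a = 1212 m/s.
Total Δv = Δv₁ + Δv₂ = 2759 m/s = 2.759 km/s.

Δv_total ≈ 2.759 km/s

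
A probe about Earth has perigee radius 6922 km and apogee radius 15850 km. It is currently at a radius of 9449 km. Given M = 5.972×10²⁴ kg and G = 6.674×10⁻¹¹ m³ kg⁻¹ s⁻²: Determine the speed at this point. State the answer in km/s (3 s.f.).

μ = GM = 6.674×10⁻¹¹ × 5.972×10²⁴ = 3.986×10¹⁴ m³/s².
Semi-major axis a = (r_p + r_a)/2 = 11386 km = 1.139×10⁷ m.
Vis-viva: v² = μ(2/r − 1/a) = 3.986×10¹⁴ × (2.117×10⁻⁷ − 8.783×10⁻⁸) = 4.936×10⁷ m²/s².
v = 7025 m/s = 7.025 km/s.

v ≈ 7.03 km/s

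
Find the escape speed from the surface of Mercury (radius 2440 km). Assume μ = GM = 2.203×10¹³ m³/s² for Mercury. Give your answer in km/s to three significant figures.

r = R = 2.440×10⁶ m.
Escape speed v_esc = √(2μ/r) = √(2 × 2.203×10¹³ / 2.440×10⁶) = √(1.806×10⁷) = 4249 m/s.
= 4.249 km/s.

v_esc ≈ 4.25 km/s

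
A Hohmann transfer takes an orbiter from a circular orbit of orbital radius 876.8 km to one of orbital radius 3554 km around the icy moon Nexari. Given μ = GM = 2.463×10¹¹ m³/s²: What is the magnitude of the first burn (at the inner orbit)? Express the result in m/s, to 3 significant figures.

r₁ = 876.8 km = 8.768×10⁵ m.
r₂ = 3554 km = 3.554×10⁶ m.
Transfer ellipse a_t = (r₁ + r₂)/2 = 2.215×10⁶ m.
At r₁: circular v_c1 = √(μ/r₁) = 530.0 m/s; transfer-periapsis v_p = √[μ(2/r₁ − 1/a_t)] = 671.3 m/s.
Δv₁ = v_p − v_c1 = 141.3 m/s.

Δv ≈ 141 m/s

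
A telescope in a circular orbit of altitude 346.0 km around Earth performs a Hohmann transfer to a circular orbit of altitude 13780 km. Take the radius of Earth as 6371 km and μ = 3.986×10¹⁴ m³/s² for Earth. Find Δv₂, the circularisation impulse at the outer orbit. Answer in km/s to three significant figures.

r₁ = 6371 + 346.0 = 6717.0 km = 6.7170×10⁶ m.
r₂ = 6371 + 13780 = 20151 km = 2.0151×10⁷ m.
Transfer ellipse a_t = (r₁ + r₂)/2 = 1.343×10⁷ m.
At r₁: circular v_c1 = √(μ/r₁) = 7703 m/s; transfer-perigee v_p = √[μ(2/r₁ − 1/a_t)] = 9435 m/s.
At r₂: circular v_c2 = √(μ/r₂) = 4448 m/s; transfer-apogee v_a = √[μ(2/r₂ − 1/a_t)] = 3145 m/s.
Δv₂ = v_c2 − v_a = 1303 m/s.
= 1.303 km/s.

Δv ≈ 1.30 km/s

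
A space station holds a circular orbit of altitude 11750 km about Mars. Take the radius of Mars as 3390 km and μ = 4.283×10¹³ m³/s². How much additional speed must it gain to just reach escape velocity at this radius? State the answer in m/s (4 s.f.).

Δv ≈ 696.7 m/s

r = 3390 + 11750 = 15140 km = 1.5140×10⁷ m.
Circular speed v_c = √(μ/r) = 1682 m/s.
Escape speed v_esc = √(2μ/r) = √2 × v_c = 2379 m/s.
Δv = v_esc − v_c = 696.7 m/s.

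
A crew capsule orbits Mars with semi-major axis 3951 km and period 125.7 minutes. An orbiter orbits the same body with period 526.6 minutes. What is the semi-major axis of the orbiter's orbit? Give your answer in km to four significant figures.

a₂ ≈ 10270 km

Kepler's third law: a³ ∝ T², so a₂ = a₁ (T₂/T₁)^(2/3).
T₂/T₁ = 4.189, (T₂/T₁)^(2/3) = 2.599.
a₂ = 3951 × 2.599 = 10270 km.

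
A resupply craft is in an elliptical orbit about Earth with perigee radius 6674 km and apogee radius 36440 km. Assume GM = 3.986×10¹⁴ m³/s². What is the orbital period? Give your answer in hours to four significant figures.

T ≈ 8.750 hours

Semi-major axis a = (r_p + r_a)/2 = (6674.0 + 36440)/2 = 21557 km = 2.156×10⁷ m.
By Kepler's third law T = 2π√(a³/μ) = 2π × 5.013×10³ = 3.150×10⁴ s.
= 8.750 hours.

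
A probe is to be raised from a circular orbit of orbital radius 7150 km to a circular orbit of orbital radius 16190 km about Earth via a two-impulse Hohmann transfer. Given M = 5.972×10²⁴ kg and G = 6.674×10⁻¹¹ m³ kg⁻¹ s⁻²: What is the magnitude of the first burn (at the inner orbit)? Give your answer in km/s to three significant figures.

μ = GM = 6.674×10⁻¹¹ × 5.972×10²⁴ = 3.986×10¹⁴ m³/s².
r₁ = 7150 km = 7.150×10⁶ m.
r₂ = 16190 km = 1.619×10⁷ m.
Transfer ellipse a_t = (r₁ + r₂)/2 = 1.167×10⁷ m.
At r₁: circular v_c1 = √(μ/r₁) = 7466 m/s; transfer-perigee v_p = √[μ(2/r₁ − 1/a_t)] = 8794 m/s.
Δv₁ = v_p − v_c1 = 1328 m/s.
= 1.328 km/s.

Δv ≈ 1.33 km/s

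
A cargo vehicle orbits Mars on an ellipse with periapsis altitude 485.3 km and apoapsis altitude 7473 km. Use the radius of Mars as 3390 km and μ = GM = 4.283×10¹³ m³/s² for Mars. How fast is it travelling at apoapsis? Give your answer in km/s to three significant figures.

v ≈ 1.44 km/s

r_p = 3390 + 485.3 = 3875.3 km = 3.8753×10⁶ m.
r_a = 3390 + 7473 = 10863 km = 1.0863×10⁷ m.
Semi-major axis a = (r_p + r_a)/2 = 7369.1 km = 7.369×10⁶ m.
Vis-viva: v² = μ(2/r − 1/a) = 4.283×10¹³ × (1.841×10⁻⁷ − 1.357×10⁻⁷) = 2.073×10⁶ m²/s².
v = 1440 m/s = 1.440 km/s.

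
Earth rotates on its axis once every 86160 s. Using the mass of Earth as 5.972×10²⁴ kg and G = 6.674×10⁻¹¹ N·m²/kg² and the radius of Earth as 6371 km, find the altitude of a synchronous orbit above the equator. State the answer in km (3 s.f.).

μ = GM = 6.674×10⁻¹¹ × 5.972×10²⁴ = 3.986×10¹⁴ m³/s².
A synchronous orbit has period T, so by Kepler's third law a = (μT²/4π²)^(1/3).
μT²/4π² = 3.986×10¹⁴ × (8.616×10⁴)² / 39.48 = 7.495×10²² m³.
a = 4.216×10⁷ m = 42162 km.
Altitude h = a − R = 42162 − 6371 = 35791 km.

h_sync ≈ 35800 km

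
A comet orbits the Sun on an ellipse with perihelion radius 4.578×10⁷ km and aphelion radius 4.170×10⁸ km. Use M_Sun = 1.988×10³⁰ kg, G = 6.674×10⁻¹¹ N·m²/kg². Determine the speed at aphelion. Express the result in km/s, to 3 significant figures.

μ = GM = 6.674×10⁻¹¹ × 1.988×10³⁰ = 1.327×10²⁰ m³/s².
Semi-major axis a = (r_p + r_a)/2 = 2.3139×10⁸ km = 2.314×10¹¹ m.
Vis-viva: v² = μ(2/r − 1/a) = 1.327×10²⁰ × (4.796×10⁻¹² − 4.322×10⁻¹²) = 6.295×10⁷ m²/s².
v = 7934 m/s = 7.934 km/s.

v ≈ 7.93 km/s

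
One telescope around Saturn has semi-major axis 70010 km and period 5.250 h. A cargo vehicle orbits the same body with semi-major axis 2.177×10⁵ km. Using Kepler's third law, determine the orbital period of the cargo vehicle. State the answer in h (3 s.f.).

T₂ ≈ 28.8 h

Kepler's third law: T² ∝ a³, so T₂ = T₁ (a₂/a₁)^(3/2).
a₂/a₁ = 3.110, (a₂/a₁)^(3/2) = 5.483.
T₂ = 5.250 × 5.483 = 28.79 h.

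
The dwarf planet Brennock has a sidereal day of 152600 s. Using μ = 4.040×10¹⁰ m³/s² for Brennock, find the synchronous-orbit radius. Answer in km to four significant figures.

A synchronous orbit has period T, so by Kepler's third law a = (μT²/4π²)^(1/3).
μT²/4π² = 4.040×10¹⁰ × (1.526×10⁵)² / 39.48 = 2.383×10¹⁹ m³.
a = 2.878×10⁶ m = 2877.7 km.

r_sync ≈ 2878 km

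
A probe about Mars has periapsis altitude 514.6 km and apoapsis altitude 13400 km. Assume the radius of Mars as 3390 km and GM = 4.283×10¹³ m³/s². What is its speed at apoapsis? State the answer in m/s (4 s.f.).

r_p = 3390 + 514.6 = 3904.6 km = 3.9046×10⁶ m.
r_a = 3390 + 13400 = 16790 km = 1.6790×10⁷ m.
Semi-major axis a = (r_p + r_a)/2 = 10347 km = 1.035×10⁷ m.
Vis-viva: v² = μ(2/r − 1/a) = 4.283×10¹³ × (1.191×10⁻⁷ − 9.664×10⁻⁸) = 9.626×10⁵ m²/s².
v = 981.1 m/s.

v ≈ 981.1 m/s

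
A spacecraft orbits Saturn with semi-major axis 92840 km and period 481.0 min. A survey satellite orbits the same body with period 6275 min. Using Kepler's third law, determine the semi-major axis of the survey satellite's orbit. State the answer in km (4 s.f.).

a₂ ≈ 5.145×10⁵ km

Kepler's third law: a³ ∝ T², so a₂ = a₁ (T₂/T₁)^(2/3).
T₂/T₁ = 13.05, (T₂/T₁)^(2/3) = 5.542.
a₂ = 92840 × 5.542 = 5.145×10⁵ km.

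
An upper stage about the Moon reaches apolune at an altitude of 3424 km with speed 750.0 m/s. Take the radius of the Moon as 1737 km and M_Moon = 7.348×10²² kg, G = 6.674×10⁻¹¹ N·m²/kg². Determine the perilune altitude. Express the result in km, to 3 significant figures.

perilune altitude ≈ 433 km

μ = GM = 6.674×10⁻¹¹ × 7.348×10²² = 4.904×10¹² m³/s².
r_a = 1737 + 3424 = 5161.0 km = 5.161×10⁶ m.
Specific energy ε = v²/2 − μ/r = -6.690×10⁵ J/kg, so a = −μ/(2ε) = 3.665×10⁶ m.
The apsides satisfy r_p + r_a = 2a, so the perilune radius is 2a − r_a = 2.170×10⁶ m = 2169.8 km.
Perilune altitude = 2169.8 − 1737 = 432.82 km.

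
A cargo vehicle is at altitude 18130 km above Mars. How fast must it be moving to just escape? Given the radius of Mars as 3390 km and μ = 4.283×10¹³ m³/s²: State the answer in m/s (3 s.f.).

r = 3390 + 18130 = 21520 km = 2.1520×10⁷ m.
Escape speed v_esc = √(2μ/r) = √(2 × 4.283×10¹³ / 2.152×10⁷) = √(3.980×10⁶) = 1995 m/s.

v_esc ≈ 2000 m/s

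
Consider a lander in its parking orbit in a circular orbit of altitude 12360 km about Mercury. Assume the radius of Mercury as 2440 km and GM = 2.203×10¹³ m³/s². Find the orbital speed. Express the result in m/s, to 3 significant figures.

r = 2440 + 12360 = 14800 km = 1.4800×10⁷ m.
For a circular orbit v = √(μ/r) = √(2.203×10¹³ / 1.480×10⁷) = √(1.489×10⁶) = 1220 m/s.

v ≈ 1220 m/s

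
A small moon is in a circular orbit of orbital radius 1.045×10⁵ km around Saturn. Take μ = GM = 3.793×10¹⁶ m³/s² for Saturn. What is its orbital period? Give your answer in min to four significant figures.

r = 1.045×10⁵ km = 1.045×10⁸ m.
Kepler's third law: T = 2π√(r³/μ) = 2π√((1.045×10⁸)³ / 3.793×10¹⁶).
r³/μ = 3.009×10⁷ s², so T = 2π × 5.485×10³ = 3.446×10⁴ s.
Converting: 3.446×10⁴ s ÷ 60.00 = 574.4 min.

T ≈ 574.4 min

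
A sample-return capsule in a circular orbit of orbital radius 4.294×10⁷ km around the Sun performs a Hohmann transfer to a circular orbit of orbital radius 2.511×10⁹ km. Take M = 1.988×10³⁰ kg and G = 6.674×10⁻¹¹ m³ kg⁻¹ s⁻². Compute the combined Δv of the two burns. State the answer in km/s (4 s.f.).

μ = GM = 6.674×10⁻¹¹ × 1.988×10³⁰ = 1.327×10²⁰ m³/s².
r₁ = 4.294×10⁷ km = 4.294×10¹⁰ m.
r₂ = 2.511×10⁹ km = 2.511×10¹² m.
Transfer ellipse a_t = (r₁ + r₂)/2 = 1.277×10¹² m.
At r₁: circular v_c1 = √(μ/r₁) = 55590 m/s; transfer-perihelion v_p = √[μ(2/r₁ − 1/a_t)] = 77950 m/s.
Δv₁ = v_p − v_c1 = 22360 m/s.
At r₂: circular v_c2 = √(μ/r₂) = 7269 m/s; transfer-aphelion v_a = √[μ(2/r₂ − 1/a_t)] = 1333 m/s.
Δv₂ = v_c2 − v_a = 5936 m/s.
Total Δv = Δv₁ + Δv₂ = 28300 m/s = 28.30 km/s.

Δv_total ≈ 28.30 km/s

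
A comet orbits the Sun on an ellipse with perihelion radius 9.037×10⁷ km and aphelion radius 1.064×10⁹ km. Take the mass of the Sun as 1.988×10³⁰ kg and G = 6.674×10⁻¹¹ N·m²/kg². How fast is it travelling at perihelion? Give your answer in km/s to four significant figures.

μ = GM = 6.674×10⁻¹¹ × 1.988×10³⁰ = 1.327×10²⁰ m³/s².
Semi-major axis a = (r_p + r_a)/2 = 5.7718×10⁸ km = 5.772×10¹¹ m.
Vis-viva: v² = μ(2/r − 1/a) = 1.327×10²⁰ × (2.213×10⁻¹¹ − 1.733×10⁻¹²) = 2.706×10⁹ m²/s².
v = 52020 m/s = 52.02 km/s.

v ≈ 52.02 km/s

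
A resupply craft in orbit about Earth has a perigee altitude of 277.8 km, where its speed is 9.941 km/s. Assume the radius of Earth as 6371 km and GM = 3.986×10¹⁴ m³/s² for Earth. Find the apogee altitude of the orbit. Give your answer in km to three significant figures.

apogee altitude ≈ 24800 km

r_p = 6371 + 277.8 = 6648.8 km = 6.649×10⁶ m.
Specific energy ε = v²/2 − μ/r = -1.054×10⁷ J/kg, so a = −μ/(2ε) = 1.891×10⁷ m.
The apsides satisfy r_p + r_a = 2a, so the apogee radius is 2a − r_p = 3.117×10⁷ m = 31173 km.
Apogee altitude = 31173 − 6371 = 24802 km.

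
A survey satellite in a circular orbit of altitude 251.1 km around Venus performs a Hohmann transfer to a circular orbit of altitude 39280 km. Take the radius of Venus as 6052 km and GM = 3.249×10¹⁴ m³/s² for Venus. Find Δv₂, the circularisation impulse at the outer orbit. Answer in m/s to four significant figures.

Δv ≈ 1354 m/s

r₁ = 6052 + 251.1 = 6303.1 km = 6.3031×10⁶ m.
r₂ = 6052 + 39280 = 45332 km = 4.5332×10⁷ m.
Transfer ellipse a_t = (r₁ + r₂)/2 = 2.582×10⁷ m.
At r₁: circular v_c1 = √(μ/r₁) = 7180 m/s; transfer-periapsis v_p = √[μ(2/r₁ − 1/a_t)] = 9514 m/s.
At r₂: circular v_c2 = √(μ/r₂) = 2677 m/s; transfer-apoapsis v_a = √[μ(2/r₂ − 1/a_t)] = 1323 m/s.
Δv₂ = v_c2 − v_a = 1354 m/s.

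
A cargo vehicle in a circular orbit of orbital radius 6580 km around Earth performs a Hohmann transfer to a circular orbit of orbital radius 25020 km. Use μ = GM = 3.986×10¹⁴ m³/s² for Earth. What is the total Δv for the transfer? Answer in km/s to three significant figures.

r₁ = 6580 km = 6.580×10⁶ m.
r₂ = 25020 km = 2.502×10⁷ m.
Transfer ellipse a_t = (r₁ + r₂)/2 = 1.580×10⁷ m.
At r₁: circular v_c1 = √(μ/r₁) = 7783 m/s; transfer-perigee v_p = √[μ(2/r₁ − 1/a_t)] = 9794 m/s.
Δv₁ = v_p − v_c1 = 2011 m/s.
At r₂: circular v_c2 = √(μ/r₂) = 3991 m/s; transfer-apogee v_a = √[μ(2/r₂ − 1/a_t)] = 2576 m/s.
Δv₂ = v_c2 − v_a = 1416 m/s.
Total Δv = Δv₁ + Δv₂ = 3427 m/s = 3.427 km/s.

Δv_total ≈ 3.43 km/s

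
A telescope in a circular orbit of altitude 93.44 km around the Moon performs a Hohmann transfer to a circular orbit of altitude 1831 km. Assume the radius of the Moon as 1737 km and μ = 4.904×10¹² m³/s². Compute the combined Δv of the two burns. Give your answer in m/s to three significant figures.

r₁ = 1737 + 93.44 = 1830.4 km = 1.8304×10⁶ m.
r₂ = 1737 + 1831 = 3568.0 km = 3.5680×10⁶ m.
Transfer ellipse a_t = (r₁ + r₂)/2 = 2.699×10⁶ m.
At r₁: circular v_c1 = √(μ/r₁) = 1637 m/s; transfer-perilune v_p = √[μ(2/r₁ − 1/a_t)] = 1882 m/s.
Δv₁ = v_p − v_c1 = 245.1 m/s.
At r₂: circular v_c2 = √(μ/r₂) = 1172 m/s; transfer-apolune v_a = √[μ(2/r₂ − 1/a_t)] = 965.4 m/s.
Δv₂ = v_c2 − v_a = 206.9 m/s.
Total Δv = Δv₁ + Δv₂ = 452.0 m/s.

Δv_total ≈ 452 m/s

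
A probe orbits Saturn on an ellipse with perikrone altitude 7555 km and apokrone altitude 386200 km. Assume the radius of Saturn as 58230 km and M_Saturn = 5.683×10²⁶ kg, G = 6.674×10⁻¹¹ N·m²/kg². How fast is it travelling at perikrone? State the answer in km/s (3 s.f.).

μ = GM = 6.674×10⁻¹¹ × 5.683×10²⁶ = 3.793×10¹⁶ m³/s².
r_p = 58230 + 7555 = 65785 km = 6.5785×10⁷ m.
r_a = 58230 + 386200 = 444430 km = 4.4443×10⁸ m.
Semi-major axis a = (r_p + r_a)/2 = 2.5511×10⁵ km = 2.551×10⁸ m.
Vis-viva: v² = μ(2/r − 1/a) = 3.793×10¹⁶ × (3.040×10⁻⁸ − 3.920×10⁻⁹) = 1.004×10⁹ m²/s².
v = 31690 m/s = 31.69 km/s.

v ≈ 31.7 km/s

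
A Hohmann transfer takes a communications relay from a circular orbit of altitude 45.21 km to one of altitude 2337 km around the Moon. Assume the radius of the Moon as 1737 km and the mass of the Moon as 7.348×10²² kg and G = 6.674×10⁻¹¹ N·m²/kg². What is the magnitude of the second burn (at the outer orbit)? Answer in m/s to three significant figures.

μ = GM = 6.674×10⁻¹¹ × 7.348×10²² = 4.904×10¹² m³/s².
r₁ = 1737 + 45.21 = 1782.2 km = 1.7822×10⁶ m.
r₂ = 1737 + 2337 = 4074.0 km = 4.0740×10⁶ m.
Transfer ellipse a_t = (r₁ + r₂)/2 = 2.928×10⁶ m.
At r₁: circular v_c1 = √(μ/r₁) = 1659 m/s; transfer-perilune v_p = √[μ(2/r₁ − 1/a_t)] = 1957 m/s.
At r₂: circular v_c2 = √(μ/r₂) = 1097 m/s; transfer-apolune v_a = √[μ(2/r₂ − 1/a_t)] = 856.0 m/s.
Δv₂ = v_c2 − v_a = 241.2 m/s.

Δv ≈ 241 m/s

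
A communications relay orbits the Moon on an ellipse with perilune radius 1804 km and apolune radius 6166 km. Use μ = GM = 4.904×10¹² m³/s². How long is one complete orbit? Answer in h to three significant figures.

Semi-major axis a = (r_p + r_a)/2 = (1804.0 + 6166.0)/2 = 3985.0 km = 3.985×10⁶ m.
By Kepler's third law T = 2π√(a³/μ) = 2π × 3.592×10³ = 2.257×10⁴ s.
= 6.270 h.

T ≈ 6.27 h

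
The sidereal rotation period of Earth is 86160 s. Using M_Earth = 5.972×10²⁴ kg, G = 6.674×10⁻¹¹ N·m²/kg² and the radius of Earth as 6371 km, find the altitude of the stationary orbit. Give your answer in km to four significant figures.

h_sync ≈ 35790 km

μ = GM = 6.674×10⁻¹¹ × 5.972×10²⁴ = 3.986×10¹⁴ m³/s².
A synchronous orbit has period T, so by Kepler's third law a = (μT²/4π²)^(1/3).
μT²/4π² = 3.986×10¹⁴ × (8.616×10⁴)² / 39.48 = 7.495×10²² m³.
a = 4.216×10⁷ m = 42162 km.
Altitude h = a − R = 42162 − 6371 = 35791 km.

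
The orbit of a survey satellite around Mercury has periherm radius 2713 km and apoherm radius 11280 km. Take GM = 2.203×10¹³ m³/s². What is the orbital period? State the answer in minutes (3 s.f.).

Semi-major axis a = (r_p + r_a)/2 = (2713.0 + 11280)/2 = 6996.5 km = 6.996×10⁶ m.
By Kepler's third law T = 2π√(a³/μ) = 2π × 3.943×10³ = 2.477×10⁴ s.
= 412.9 minutes.

T ≈ 413 minutes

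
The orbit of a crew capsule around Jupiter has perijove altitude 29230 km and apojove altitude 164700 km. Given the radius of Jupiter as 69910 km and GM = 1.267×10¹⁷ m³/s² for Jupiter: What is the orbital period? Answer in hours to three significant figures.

r_p = 69910 + 29230 = 99140 km = 9.9140×10⁷ m.
r_a = 69910 + 164700 = 234610 km = 2.3461×10⁸ m.
Semi-major axis a = (r_p + r_a)/2 = (99140 + 2.3461×10⁵)/2 = 1.6688×10⁵ km = 1.669×10⁸ m.
By Kepler's third law T = 2π√(a³/μ) = 2π × 6.056×10³ = 3.805×10⁴ s.
= 10.57 hours.

T ≈ 10.6 hours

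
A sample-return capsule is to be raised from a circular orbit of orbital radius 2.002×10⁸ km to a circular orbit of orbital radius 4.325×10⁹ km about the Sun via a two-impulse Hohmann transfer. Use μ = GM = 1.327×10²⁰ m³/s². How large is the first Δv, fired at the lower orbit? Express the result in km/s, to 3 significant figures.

Δv ≈ 9.85 km/s

r₁ = 2.002×10⁸ km = 2.002×10¹¹ m.
r₂ = 4.325×10⁹ km = 4.325×10¹² m.
Transfer ellipse a_t = (r₁ + r₂)/2 = 2.263×10¹² m.
At r₁: circular v_c1 = √(μ/r₁) = 25750 m/s; transfer-perihelion v_p = √[μ(2/r₁ − 1/a_t)] = 35600 m/s.
Δv₁ = v_p − v_c1 = 9850 m/s.
= 9.850 km/s.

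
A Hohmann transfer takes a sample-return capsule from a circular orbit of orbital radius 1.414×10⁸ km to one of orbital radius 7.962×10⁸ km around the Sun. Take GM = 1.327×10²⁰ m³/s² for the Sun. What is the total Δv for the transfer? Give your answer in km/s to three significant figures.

Δv_total ≈ 15.1 km/s

r₁ = 1.414×10⁸ km = 1.414×10¹¹ m.
r₂ = 7.962×10⁸ km = 7.962×10¹¹ m.
Transfer ellipse a_t = (r₁ + r₂)/2 = 4.688×10¹¹ m.
At r₁: circular v_c1 = √(μ/r₁) = 30630 m/s; transfer-perihelion v_p = √[μ(2/r₁ − 1/a_t)] = 39920 m/s.
Δv₁ = v_p − v_c1 = 9289 m/s.
At r₂: circular v_c2 = √(μ/r₂) = 12910 m/s; transfer-aphelion v_a = √[μ(2/r₂ − 1/a_t)] = 7090 m/s.
Δv₂ = v_c2 − v_a = 5820 m/s.
Total Δv = Δv₁ + Δv₂ = 15110 m/s = 15.11 km/s.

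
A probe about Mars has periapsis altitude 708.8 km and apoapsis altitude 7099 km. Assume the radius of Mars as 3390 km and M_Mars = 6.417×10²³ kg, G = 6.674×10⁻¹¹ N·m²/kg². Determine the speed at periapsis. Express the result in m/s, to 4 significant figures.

μ = GM = 6.674×10⁻¹¹ × 6.417×10²³ = 4.283×10¹³ m³/s².
r_p = 3390 + 708.8 = 4098.8 km = 4.0988×10⁶ m.
r_a = 3390 + 7099 = 10489 km = 1.0489×10⁷ m.
Semi-major axis a = (r_p + r_a)/2 = 7293.9 km = 7.294×10⁶ m.
Vis-viva: v² = μ(2/r − 1/a) = 4.283×10¹³ × (4.879×10⁻⁷ − 1.371×10⁻⁷) = 1.503×10⁷ m²/s².
v = 3876 m/s.

v ≈ 3876 m/s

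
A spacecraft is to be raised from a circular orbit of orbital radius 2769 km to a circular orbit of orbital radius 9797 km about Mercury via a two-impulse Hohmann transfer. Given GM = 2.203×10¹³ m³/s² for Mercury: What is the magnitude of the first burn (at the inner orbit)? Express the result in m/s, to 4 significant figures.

r₁ = 2769 km = 2.769×10⁶ m.
r₂ = 9797 km = 9.797×10⁶ m.
Transfer ellipse a_t = (r₁ + r₂)/2 = 6.283×10⁶ m.
At r₁: circular v_c1 = √(μ/r₁) = 2821 m/s; transfer-periherm v_p = √[μ(2/r₁ − 1/a_t)] = 3522 m/s.
Δv₁ = v_p − v_c1 = 701.5 m/s.

Δv ≈ 701.5 m/s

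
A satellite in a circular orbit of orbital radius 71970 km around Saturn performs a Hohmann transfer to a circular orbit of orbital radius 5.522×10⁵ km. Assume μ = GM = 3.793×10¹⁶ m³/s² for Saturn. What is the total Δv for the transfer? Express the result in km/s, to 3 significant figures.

Δv_total ≈ 11.9 km/s

r₁ = 71970 km = 7.197×10⁷ m.
r₂ = 5.522×10⁵ km = 5.522×10⁸ m.
Transfer ellipse a_t = (r₁ + r₂)/2 = 3.121×10⁸ m.
At r₁: circular v_c1 = √(μ/r₁) = 22960 m/s; transfer-perikrone v_p = √[μ(2/r₁ − 1/a_t)] = 30540 m/s.
Δv₁ = v_p − v_c1 = 7580 m/s.
At r₂: circular v_c2 = √(μ/r₂) = 8288 m/s; transfer-apokrone v_a = √[μ(2/r₂ − 1/a_t)] = 3980 m/s.
Δv₂ = v_c2 − v_a = 4308 m/s.
Total Δv = Δv₁ + Δv₂ = 11890 m/s = 11.89 km/s.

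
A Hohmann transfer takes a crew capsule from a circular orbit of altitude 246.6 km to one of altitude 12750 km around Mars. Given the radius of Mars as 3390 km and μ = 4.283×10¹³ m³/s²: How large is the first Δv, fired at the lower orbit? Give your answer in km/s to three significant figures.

Δv ≈ 0.953 km/s

r₁ = 3390 + 246.6 = 3636.6 km = 3.6366×10⁶ m.
r₂ = 3390 + 12750 = 16140 km = 1.6140×10⁷ m.
Transfer ellipse a_t = (r₁ + r₂)/2 = 9.888×10⁶ m.
At r₁: circular v_c1 = √(μ/r₁) = 3432 m/s; transfer-periapsis v_p = √[μ(2/r₁ − 1/a_t)] = 4384 m/s.
Δv₁ = v_p − v_c1 = 952.6 m/s.
= 0.9526 km/s.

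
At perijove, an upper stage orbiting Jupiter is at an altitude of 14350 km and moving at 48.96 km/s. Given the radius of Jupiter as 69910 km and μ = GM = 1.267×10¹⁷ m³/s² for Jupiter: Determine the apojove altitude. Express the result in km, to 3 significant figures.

r_p = 69910 + 14350 = 84260 km = 8.426×10⁷ m.
Specific energy ε = v²/2 − μ/r = -3.051×10⁸ J/kg, so a = −μ/(2ε) = 2.076×10⁸ m.
The apsides satisfy r_p + r_a = 2a, so the apojove radius is 2a − r_p = 3.310×10⁸ m = 3.3096×10⁵ km.
Apojove altitude = 3.3096×10⁵ − 69910 = 2.6105×10⁵ km.

apojove altitude ≈ 2.61×10⁵ km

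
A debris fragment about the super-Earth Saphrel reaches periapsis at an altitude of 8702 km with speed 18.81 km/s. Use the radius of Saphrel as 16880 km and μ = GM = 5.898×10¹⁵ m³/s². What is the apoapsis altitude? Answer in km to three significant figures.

r_p = 16880 + 8702 = 25582 km = 2.558×10⁷ m.
Specific energy ε = v²/2 − μ/r = -5.364×10⁷ J/kg, so a = −μ/(2ε) = 5.497×10⁷ m.
The apsides satisfy r_p + r_a = 2a, so the apoapsis radius is 2a − r_p = 8.436×10⁷ m = 84364 km.
Apoapsis altitude = 84364 − 16880 = 67484 km.

apoapsis altitude ≈ 67500 km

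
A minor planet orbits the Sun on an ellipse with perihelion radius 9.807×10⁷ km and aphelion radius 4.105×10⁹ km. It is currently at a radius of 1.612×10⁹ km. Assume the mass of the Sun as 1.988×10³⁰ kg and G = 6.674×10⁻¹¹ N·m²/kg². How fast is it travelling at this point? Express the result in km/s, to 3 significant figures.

μ = GM = 6.674×10⁻¹¹ × 1.988×10³⁰ = 1.327×10²⁰ m³/s².
Semi-major axis a = (r_p + r_a)/2 = 2.1015×10⁹ km = 2.102×10¹² m.
Vis-viva: v² = μ(2/r − 1/a) = 1.327×10²⁰ × (1.241×10⁻¹² − 4.758×10⁻¹³) = 1.015×10⁸ m²/s².
v = 10070 m/s = 10.07 km/s.

v ≈ 10.1 km/s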